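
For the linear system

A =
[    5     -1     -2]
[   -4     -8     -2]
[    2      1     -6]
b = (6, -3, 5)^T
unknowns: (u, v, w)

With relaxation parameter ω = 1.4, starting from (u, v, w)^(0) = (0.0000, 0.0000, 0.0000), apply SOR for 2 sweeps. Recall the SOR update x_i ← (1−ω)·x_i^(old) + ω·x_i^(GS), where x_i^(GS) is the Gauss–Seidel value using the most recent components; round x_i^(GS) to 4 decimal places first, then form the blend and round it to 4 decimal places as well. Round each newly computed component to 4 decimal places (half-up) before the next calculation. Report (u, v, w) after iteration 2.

Iteration 1:
  u: GS value = (6 - (-1)·0.0000 - (-2)·0.0000) / (5) = 1.2000;  u ← (1−ω)·0.0000 + ω·1.2000 = 1.6800
  v: GS value = (-3 - (-4)·1.6800 - (-2)·0.0000) / (-8) = -0.4650;  v ← (1−ω)·0.0000 + ω·-0.4650 = -0.6510
  w: GS value = (5 - (2)·1.6800 - (1)·-0.6510) / (-6) = -0.3818;  w ← (1−ω)·0.0000 + ω·-0.3818 = -0.5345
Iteration 2:
  u: GS value = (6 - (-1)·-0.6510 - (-2)·-0.5345) / (5) = 0.8560;  u ← (1−ω)·1.6800 + ω·0.8560 = 0.5264
  v: GS value = (-3 - (-4)·0.5264 - (-2)·-0.5345) / (-8) = 0.2454;  v ← (1−ω)·-0.6510 + ω·0.2454 = 0.6040
  w: GS value = (5 - (2)·0.5264 - (1)·0.6040) / (-6) = -0.5572;  w ← (1−ω)·-0.5345 + ω·-0.5572 = -0.5663

(0.5264, 0.6040, -0.5663)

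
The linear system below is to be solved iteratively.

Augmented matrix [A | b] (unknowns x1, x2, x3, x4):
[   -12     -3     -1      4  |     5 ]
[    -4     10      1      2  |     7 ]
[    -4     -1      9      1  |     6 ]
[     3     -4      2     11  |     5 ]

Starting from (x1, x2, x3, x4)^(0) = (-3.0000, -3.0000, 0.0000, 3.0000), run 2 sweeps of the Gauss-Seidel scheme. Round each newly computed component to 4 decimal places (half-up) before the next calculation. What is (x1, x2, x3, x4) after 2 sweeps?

(-0.6113, 0.3278, 0.4158, 0.6649)

Iteration 1:
  x1 = (5 - (-3)·-3.0000 - (-1)·0.0000 - (4)·3.0000) / (-12) = 1.3333
  x2 = (7 - (-4)·1.3333 - (1)·0.0000 - (2)·3.0000) / (10) = 0.6333
  x3 = (6 - (-4)·1.3333 - (-1)·0.6333 - (1)·3.0000) / (9) = 0.9963
  x4 = (5 - (3)·1.3333 - (-4)·0.6333 - (2)·0.9963) / (11) = 0.1401
Iteration 2:
  x1 = (5 - (-3)·0.6333 - (-1)·0.9963 - (4)·0.1401) / (-12) = -0.6113
  x2 = (7 - (-4)·-0.6113 - (1)·0.9963 - (2)·0.1401) / (10) = 0.3278
  x3 = (6 - (-4)·-0.6113 - (-1)·0.3278 - (1)·0.1401) / (9) = 0.4158
  x4 = (5 - (3)·-0.6113 - (-4)·0.3278 - (2)·0.4158) / (11) = 0.6649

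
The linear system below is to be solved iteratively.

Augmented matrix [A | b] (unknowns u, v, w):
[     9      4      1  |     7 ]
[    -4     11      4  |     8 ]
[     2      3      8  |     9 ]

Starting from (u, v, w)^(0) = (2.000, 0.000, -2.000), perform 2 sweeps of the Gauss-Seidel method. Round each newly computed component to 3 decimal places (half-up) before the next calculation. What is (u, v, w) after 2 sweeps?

(-0.052, 0.638, 0.899)

Iteration 1:
  u = (7 - (4)·0.000 - (1)·-2.000) / (9) = 1.000
  v = (8 - (-4)·1.000 - (4)·-2.000) / (11) = 1.818
  w = (9 - (2)·1.000 - (3)·1.818) / (8) = 0.193
Iteration 2:
  u = (7 - (4)·1.818 - (1)·0.193) / (9) = -0.052
  v = (8 - (-4)·-0.052 - (4)·0.193) / (11) = 0.638
  w = (9 - (2)·-0.052 - (3)·0.638) / (8) = 0.899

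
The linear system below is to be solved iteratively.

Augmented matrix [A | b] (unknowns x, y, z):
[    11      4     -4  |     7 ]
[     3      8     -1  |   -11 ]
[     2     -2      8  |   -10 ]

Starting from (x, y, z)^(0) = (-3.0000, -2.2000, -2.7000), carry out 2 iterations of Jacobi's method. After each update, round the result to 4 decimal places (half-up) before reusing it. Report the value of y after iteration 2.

Iteration 1:
  x = (7 - (4)·-2.2000 - (-4)·-2.7000) / (11) = 0.4545
  y = (-11 - (3)·-3.0000 - (-1)·-2.7000) / (8) = -0.5875
  z = (-10 - (2)·-3.0000 - (-2)·-2.2000) / (8) = -1.0500
Iteration 2:
  x = (7 - (4)·-0.5875 - (-4)·-1.0500) / (11) = 0.4682
  y = (-11 - (3)·0.4545 - (-1)·-1.0500) / (8) = -1.6767
  z = (-10 - (2)·0.4545 - (-2)·-0.5875) / (8) = -1.5105

-1.6767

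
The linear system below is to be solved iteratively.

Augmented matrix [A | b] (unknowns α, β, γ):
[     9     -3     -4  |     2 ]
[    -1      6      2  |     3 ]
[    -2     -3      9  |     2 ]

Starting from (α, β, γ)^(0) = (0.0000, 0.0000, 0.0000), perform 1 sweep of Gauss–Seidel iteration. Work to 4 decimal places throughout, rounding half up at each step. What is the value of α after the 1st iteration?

Iteration 1:
  α = (2 - (-3)·0.0000 - (-4)·0.0000) / (9) = 0.2222
  β = (3 - (-1)·0.2222 - (2)·0.0000) / (6) = 0.5370
  γ = (2 - (-2)·0.2222 - (-3)·0.5370) / (9) = 0.4506

0.2222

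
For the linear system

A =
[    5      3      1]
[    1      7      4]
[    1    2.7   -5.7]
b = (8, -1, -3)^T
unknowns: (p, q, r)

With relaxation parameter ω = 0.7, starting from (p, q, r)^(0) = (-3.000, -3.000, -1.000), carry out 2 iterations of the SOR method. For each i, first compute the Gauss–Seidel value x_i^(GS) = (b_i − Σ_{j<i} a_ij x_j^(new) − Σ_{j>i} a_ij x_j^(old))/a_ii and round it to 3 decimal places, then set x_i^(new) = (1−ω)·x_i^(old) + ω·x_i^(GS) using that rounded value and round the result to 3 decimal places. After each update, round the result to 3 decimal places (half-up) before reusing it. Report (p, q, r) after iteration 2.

(1.924, -0.527, 0.434)

Iteration 1:
  p: GS value = (8 - (3)·-3.000 - (1)·-1.000) / (5) = 3.600;  p ← (1−ω)·-3.000 + ω·3.600 = 1.620
  q: GS value = (-1 - (1)·1.620 - (4)·-1.000) / (7) = 0.197;  q ← (1−ω)·-3.000 + ω·0.197 = -0.762
  r: GS value = (-3 - (1)·1.620 - (2.7)·-0.762) / (-5.7) = 0.450;  r ← (1−ω)·-1.000 + ω·0.450 = 0.015
Iteration 2:
  p: GS value = (8 - (3)·-0.762 - (1)·0.015) / (5) = 2.054;  p ← (1−ω)·1.620 + ω·2.054 = 1.924
  q: GS value = (-1 - (1)·1.924 - (4)·0.015) / (7) = -0.426;  q ← (1−ω)·-0.762 + ω·-0.426 = -0.527
  r: GS value = (-3 - (1)·1.924 - (2.7)·-0.527) / (-5.7) = 0.614;  r ← (1−ω)·0.015 + ω·0.614 = 0.434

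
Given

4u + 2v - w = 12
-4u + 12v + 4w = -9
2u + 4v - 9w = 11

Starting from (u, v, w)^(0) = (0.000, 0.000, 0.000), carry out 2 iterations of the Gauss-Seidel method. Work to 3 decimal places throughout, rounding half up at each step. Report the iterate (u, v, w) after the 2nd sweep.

Iteration 1:
  u = (12 - (2)·0.000 - (-1)·0.000) / (4) = 3.000
  v = (-9 - (-4)·3.000 - (4)·0.000) / (12) = 0.250
  w = (11 - (2)·3.000 - (4)·0.250) / (-9) = -0.444
Iteration 2:
  u = (12 - (2)·0.250 - (-1)·-0.444) / (4) = 2.764
  v = (-9 - (-4)·2.764 - (4)·-0.444) / (12) = 0.319
  w = (11 - (2)·2.764 - (4)·0.319) / (-9) = -0.466

(2.764, 0.319, -0.466)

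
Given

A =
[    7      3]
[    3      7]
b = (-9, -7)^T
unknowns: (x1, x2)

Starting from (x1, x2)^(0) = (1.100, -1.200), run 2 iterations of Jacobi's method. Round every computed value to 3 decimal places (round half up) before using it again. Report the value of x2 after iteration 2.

Iteration 1:
  x1 = (-9 - (3)·-1.200) / (7) = -0.771
  x2 = (-7 - (3)·1.100) / (7) = -1.471
Iteration 2:
  x1 = (-9 - (3)·-1.471) / (7) = -0.655
  x2 = (-7 - (3)·-0.771) / (7) = -0.670

-0.670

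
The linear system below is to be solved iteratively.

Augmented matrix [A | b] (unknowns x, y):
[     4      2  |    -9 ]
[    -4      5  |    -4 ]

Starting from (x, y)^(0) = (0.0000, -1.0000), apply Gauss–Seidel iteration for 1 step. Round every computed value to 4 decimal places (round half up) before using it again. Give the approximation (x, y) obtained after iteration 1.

(-1.7500, -2.2000)

Iteration 1:
  x = (-9 - (2)·-1.0000) / (4) = -1.7500
  y = (-4 - (-4)·-1.7500) / (5) = -2.2000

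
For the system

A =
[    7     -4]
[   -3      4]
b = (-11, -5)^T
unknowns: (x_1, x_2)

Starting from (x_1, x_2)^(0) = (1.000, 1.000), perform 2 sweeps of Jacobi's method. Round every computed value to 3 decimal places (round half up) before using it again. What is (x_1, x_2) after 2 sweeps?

Iteration 1:
  x_1 = (-11 - (-4)·1.000) / (7) = -1.000
  x_2 = (-5 - (-3)·1.000) / (4) = -0.500
Iteration 2:
  x_1 = (-11 - (-4)·-0.500) / (7) = -1.857
  x_2 = (-5 - (-3)·-1.000) / (4) = -2.000

(-1.857, -2.000)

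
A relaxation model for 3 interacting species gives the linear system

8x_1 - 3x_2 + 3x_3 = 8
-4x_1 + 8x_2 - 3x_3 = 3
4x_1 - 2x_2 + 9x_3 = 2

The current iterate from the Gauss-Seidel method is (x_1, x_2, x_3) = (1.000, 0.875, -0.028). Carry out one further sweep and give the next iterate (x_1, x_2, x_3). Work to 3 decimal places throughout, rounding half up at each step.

One sweep:
  x_1 = (8 - (-3)·0.875 - (3)·-0.028) / (8) = 1.339
  x_2 = (3 - (-4)·1.339 - (-3)·-0.028) / (8) = 1.034
  x_3 = (2 - (4)·1.339 - (-2)·1.034) / (9) = -0.143

(1.339, 1.034, -0.143)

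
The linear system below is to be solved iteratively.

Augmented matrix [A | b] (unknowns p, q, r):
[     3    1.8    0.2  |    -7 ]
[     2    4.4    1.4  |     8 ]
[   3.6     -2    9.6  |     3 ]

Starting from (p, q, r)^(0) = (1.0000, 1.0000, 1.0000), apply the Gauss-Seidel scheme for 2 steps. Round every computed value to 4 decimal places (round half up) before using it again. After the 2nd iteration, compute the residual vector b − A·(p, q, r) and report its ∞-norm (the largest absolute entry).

0.6846

Iteration 1:
  p = (-7 - (1.8)·1.0000 - (0.2)·1.0000) / (3) = -3.0000
  q = (8 - (2)·-3.0000 - (1.4)·1.0000) / (4.4) = 2.8636
  r = (3 - (3.6)·-3.0000 - (-2)·2.8636) / (9.6) = 2.0341
Iteration 2:
  p = (-7 - (1.8)·2.8636 - (0.2)·2.0341) / (3) = -4.1871
  q = (8 - (2)·-4.1871 - (1.4)·2.0341) / (4.4) = 3.0742
  r = (3 - (3.6)·-4.1871 - (-2)·3.0742) / (9.6) = 2.5231
Residual b − A·x = (-0.4769, -0.6846, 0.0002); ∞-norm = 0.6846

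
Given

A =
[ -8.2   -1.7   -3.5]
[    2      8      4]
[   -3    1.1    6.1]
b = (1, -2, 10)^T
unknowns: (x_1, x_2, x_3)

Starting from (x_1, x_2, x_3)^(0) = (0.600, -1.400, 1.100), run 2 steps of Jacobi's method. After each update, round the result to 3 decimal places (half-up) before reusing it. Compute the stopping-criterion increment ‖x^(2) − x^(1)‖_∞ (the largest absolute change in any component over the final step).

Iteration 1:
  x_1 = (1 - (-1.7)·-1.400 - (-3.5)·1.100) / (-8.2) = -0.301
  x_2 = (-2 - (2)·0.600 - (4)·1.100) / (8) = -0.950
  x_3 = (10 - (-3)·0.600 - (1.1)·-1.400) / (6.1) = 2.187
Iteration 2:
  x_1 = (1 - (-1.7)·-0.950 - (-3.5)·2.187) / (-8.2) = -0.858
  x_2 = (-2 - (2)·-0.301 - (4)·2.187) / (8) = -1.268
  x_3 = (10 - (-3)·-0.301 - (1.1)·-0.950) / (6.1) = 1.663
Change: (-0.557, -0.318, -0.524) → max |·| = 0.557

0.557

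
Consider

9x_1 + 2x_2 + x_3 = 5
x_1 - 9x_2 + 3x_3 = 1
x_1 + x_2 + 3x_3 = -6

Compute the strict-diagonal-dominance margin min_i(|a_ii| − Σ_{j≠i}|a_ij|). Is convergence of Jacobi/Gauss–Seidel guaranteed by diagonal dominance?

1

row 1: |9| − (2+1) = 6
row 2: |-9| − (1+3) = 5
row 3: |3| − (1+1) = 1
minimum over rows = 1 → strictly diagonally dominant (convergence guaranteed)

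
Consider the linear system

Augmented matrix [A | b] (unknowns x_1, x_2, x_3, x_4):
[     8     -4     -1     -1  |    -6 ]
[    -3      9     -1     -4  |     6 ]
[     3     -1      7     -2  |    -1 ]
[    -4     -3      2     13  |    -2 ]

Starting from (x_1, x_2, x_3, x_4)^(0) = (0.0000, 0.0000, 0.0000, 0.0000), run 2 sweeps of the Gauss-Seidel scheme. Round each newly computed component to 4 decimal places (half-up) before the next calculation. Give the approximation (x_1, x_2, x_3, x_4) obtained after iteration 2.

(-0.5525, 0.3645, 0.0531, -0.2479)

Iteration 1:
  x_1 = (-6 - (-4)·0.0000 - (-1)·0.0000 - (-1)·0.0000) / (8) = -0.7500
  x_2 = (6 - (-3)·-0.7500 - (-1)·0.0000 - (-4)·0.0000) / (9) = 0.4167
  x_3 = (-1 - (3)·-0.7500 - (-1)·0.4167 - (-2)·0.0000) / (7) = 0.2381
  x_4 = (-2 - (-4)·-0.7500 - (-3)·0.4167 - (2)·0.2381) / (13) = -0.3251
Iteration 2:
  x_1 = (-6 - (-4)·0.4167 - (-1)·0.2381 - (-1)·-0.3251) / (8) = -0.5525
  x_2 = (6 - (-3)·-0.5525 - (-1)·0.2381 - (-4)·-0.3251) / (9) = 0.3645
  x_3 = (-1 - (3)·-0.5525 - (-1)·0.3645 - (-2)·-0.3251) / (7) = 0.0531
  x_4 = (-2 - (-4)·-0.5525 - (-3)·0.3645 - (2)·0.0531) / (13) = -0.2479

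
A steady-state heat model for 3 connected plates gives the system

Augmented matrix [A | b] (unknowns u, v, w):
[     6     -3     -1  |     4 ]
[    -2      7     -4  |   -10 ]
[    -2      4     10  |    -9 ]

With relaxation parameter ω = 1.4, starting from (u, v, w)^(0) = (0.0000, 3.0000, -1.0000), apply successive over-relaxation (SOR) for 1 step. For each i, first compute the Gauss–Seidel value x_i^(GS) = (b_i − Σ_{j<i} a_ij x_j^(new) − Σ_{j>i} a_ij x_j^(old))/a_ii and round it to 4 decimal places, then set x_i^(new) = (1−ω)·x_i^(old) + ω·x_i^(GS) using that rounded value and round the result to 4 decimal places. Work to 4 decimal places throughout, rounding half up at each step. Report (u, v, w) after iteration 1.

(2.8000, -2.8800, 1.5368)

Iteration 1:
  u: GS value = (4 - (-3)·3.0000 - (-1)·-1.0000) / (6) = 2.0000;  u ← (1−ω)·0.0000 + ω·2.0000 = 2.8000
  v: GS value = (-10 - (-2)·2.8000 - (-4)·-1.0000) / (7) = -1.2000;  v ← (1−ω)·3.0000 + ω·-1.2000 = -2.8800
  w: GS value = (-9 - (-2)·2.8000 - (4)·-2.8800) / (10) = 0.8120;  w ← (1−ω)·-1.0000 + ω·0.8120 = 1.5368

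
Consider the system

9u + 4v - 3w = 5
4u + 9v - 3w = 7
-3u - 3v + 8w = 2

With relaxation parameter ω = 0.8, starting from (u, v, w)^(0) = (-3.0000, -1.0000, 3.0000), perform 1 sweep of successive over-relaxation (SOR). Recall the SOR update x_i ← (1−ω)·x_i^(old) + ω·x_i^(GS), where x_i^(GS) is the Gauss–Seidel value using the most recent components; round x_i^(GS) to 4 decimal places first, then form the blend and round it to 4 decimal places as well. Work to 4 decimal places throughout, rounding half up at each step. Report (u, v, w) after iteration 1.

Iteration 1:
  u: GS value = (5 - (4)·-1.0000 - (-3)·3.0000) / (9) = 2.0000;  u ← (1−ω)·-3.0000 + ω·2.0000 = 1.0000
  v: GS value = (7 - (4)·1.0000 - (-3)·3.0000) / (9) = 1.3333;  v ← (1−ω)·-1.0000 + ω·1.3333 = 0.8666
  w: GS value = (2 - (-3)·1.0000 - (-3)·0.8666) / (8) = 0.9500;  w ← (1−ω)·3.0000 + ω·0.9500 = 1.3600

(1.0000, 0.8666, 1.3600)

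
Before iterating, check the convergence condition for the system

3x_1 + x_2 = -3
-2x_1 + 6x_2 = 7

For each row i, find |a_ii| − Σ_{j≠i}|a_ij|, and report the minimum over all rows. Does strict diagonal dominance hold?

row 1: |3| − (1) = 2
row 2: |6| − (2) = 4
minimum over rows = 2 → strictly diagonally dominant (convergence guaranteed)

2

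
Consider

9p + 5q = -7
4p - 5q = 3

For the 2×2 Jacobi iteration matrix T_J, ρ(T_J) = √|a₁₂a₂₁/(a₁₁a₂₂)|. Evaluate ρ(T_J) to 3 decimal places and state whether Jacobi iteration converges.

a₁₂a₂₁/(a₁₁a₂₂) = (5)·(4) / ((9)·(-5)) = -0.444444
ρ = √|-0.444444| = √0.444444 = 0.667
ρ < 1, so Jacobi converges

0.667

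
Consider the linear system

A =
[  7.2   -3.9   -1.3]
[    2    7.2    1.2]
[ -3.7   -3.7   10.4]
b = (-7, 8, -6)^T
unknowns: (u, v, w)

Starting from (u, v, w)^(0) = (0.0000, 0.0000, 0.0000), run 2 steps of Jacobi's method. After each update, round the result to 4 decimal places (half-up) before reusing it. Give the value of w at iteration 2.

Iteration 1:
  u = (-7 - (-3.9)·0.0000 - (-1.3)·0.0000) / (7.2) = -0.9722
  v = (8 - (2)·0.0000 - (1.2)·0.0000) / (7.2) = 1.1111
  w = (-6 - (-3.7)·0.0000 - (-3.7)·0.0000) / (10.4) = -0.5769
Iteration 2:
  u = (-7 - (-3.9)·1.1111 - (-1.3)·-0.5769) / (7.2) = -0.4745
  v = (8 - (2)·-0.9722 - (1.2)·-0.5769) / (7.2) = 1.4773
  w = (-6 - (-3.7)·-0.9722 - (-3.7)·1.1111) / (10.4) = -0.5275

-0.5275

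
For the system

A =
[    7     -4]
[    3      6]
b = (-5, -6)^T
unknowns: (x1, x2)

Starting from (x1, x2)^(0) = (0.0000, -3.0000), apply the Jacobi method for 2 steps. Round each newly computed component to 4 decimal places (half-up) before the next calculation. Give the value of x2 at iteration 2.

Iteration 1:
  x1 = (-5 - (-4)·-3.0000) / (7) = -2.4286
  x2 = (-6 - (3)·0.0000) / (6) = -1.0000
Iteration 2:
  x1 = (-5 - (-4)·-1.0000) / (7) = -1.2857
  x2 = (-6 - (3)·-2.4286) / (6) = 0.2143

0.2143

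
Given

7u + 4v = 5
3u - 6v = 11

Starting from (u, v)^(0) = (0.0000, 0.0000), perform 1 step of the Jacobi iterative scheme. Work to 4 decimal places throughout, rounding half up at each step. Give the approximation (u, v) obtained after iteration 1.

(0.7143, -1.8333)

Iteration 1:
  u = (5 - (4)·0.0000) / (7) = 0.7143
  v = (11 - (3)·0.0000) / (-6) = -1.8333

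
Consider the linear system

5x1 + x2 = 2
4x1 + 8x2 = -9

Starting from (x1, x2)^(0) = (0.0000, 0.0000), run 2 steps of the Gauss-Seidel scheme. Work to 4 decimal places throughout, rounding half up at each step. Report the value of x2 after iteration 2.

Iteration 1:
  x1 = (2 - (1)·0.0000) / (5) = 0.4000
  x2 = (-9 - (4)·0.4000) / (8) = -1.3250
Iteration 2:
  x1 = (2 - (1)·-1.3250) / (5) = 0.6650
  x2 = (-9 - (4)·0.6650) / (8) = -1.4575

-1.4575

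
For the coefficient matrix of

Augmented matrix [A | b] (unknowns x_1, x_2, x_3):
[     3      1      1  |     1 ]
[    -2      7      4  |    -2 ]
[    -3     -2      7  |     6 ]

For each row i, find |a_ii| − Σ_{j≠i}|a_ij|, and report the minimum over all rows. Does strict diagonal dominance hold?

1

row 1: |3| − (1+1) = 1
row 2: |7| − (2+4) = 1
row 3: |7| − (3+2) = 2
minimum over rows = 1 → strictly diagonally dominant (convergence guaranteed)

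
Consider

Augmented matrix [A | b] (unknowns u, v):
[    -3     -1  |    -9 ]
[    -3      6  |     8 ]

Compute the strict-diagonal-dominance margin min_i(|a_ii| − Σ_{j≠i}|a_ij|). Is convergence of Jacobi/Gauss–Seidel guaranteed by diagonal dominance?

2

row 1: |-3| − (1) = 2
row 2: |6| − (3) = 3
minimum over rows = 2 → strictly diagonally dominant (convergence guaranteed)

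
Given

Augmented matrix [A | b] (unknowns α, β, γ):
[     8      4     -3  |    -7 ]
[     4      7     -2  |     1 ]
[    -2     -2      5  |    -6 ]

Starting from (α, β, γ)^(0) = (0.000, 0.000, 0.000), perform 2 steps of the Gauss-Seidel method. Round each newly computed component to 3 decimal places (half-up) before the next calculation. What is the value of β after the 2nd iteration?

0.734

Iteration 1:
  α = (-7 - (4)·0.000 - (-3)·0.000) / (8) = -0.875
  β = (1 - (4)·-0.875 - (-2)·0.000) / (7) = 0.643
  γ = (-6 - (-2)·-0.875 - (-2)·0.643) / (5) = -1.293
Iteration 2:
  α = (-7 - (4)·0.643 - (-3)·-1.293) / (8) = -1.681
  β = (1 - (4)·-1.681 - (-2)·-1.293) / (7) = 0.734
  γ = (-6 - (-2)·-1.681 - (-2)·0.734) / (5) = -1.579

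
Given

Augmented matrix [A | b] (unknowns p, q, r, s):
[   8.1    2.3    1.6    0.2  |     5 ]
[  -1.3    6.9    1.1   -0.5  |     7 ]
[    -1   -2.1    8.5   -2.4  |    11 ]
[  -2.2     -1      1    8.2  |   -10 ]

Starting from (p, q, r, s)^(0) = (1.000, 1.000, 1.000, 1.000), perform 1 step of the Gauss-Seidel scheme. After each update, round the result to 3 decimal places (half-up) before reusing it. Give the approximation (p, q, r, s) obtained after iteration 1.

Iteration 1:
  p = (5 - (2.3)·1.000 - (1.6)·1.000 - (0.2)·1.000) / (8.1) = 0.111
  q = (7 - (-1.3)·0.111 - (1.1)·1.000 - (-0.5)·1.000) / (6.9) = 0.948
  r = (11 - (-1)·0.111 - (-2.1)·0.948 - (-2.4)·1.000) / (8.5) = 1.824
  s = (-10 - (-2.2)·0.111 - (-1)·0.948 - (1)·1.824) / (8.2) = -1.297

(0.111, 0.948, 1.824, -1.297)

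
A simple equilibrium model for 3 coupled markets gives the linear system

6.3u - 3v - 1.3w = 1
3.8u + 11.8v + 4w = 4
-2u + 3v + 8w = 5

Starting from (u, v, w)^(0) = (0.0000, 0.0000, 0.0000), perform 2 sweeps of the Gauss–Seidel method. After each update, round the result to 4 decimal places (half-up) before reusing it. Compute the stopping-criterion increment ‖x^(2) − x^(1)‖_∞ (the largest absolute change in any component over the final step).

0.2699

Iteration 1:
  u = (1 - (-3)·0.0000 - (-1.3)·0.0000) / (6.3) = 0.1587
  v = (4 - (3.8)·0.1587 - (4)·0.0000) / (11.8) = 0.2879
  w = (5 - (-2)·0.1587 - (3)·0.2879) / (8) = 0.5567
Iteration 2:
  u = (1 - (-3)·0.2879 - (-1.3)·0.5567) / (6.3) = 0.4107
  v = (4 - (3.8)·0.4107 - (4)·0.5567) / (11.8) = 0.0180
  w = (5 - (-2)·0.4107 - (3)·0.0180) / (8) = 0.7209
Change: (0.2520, -0.2699, 0.1642) → max |·| = 0.2699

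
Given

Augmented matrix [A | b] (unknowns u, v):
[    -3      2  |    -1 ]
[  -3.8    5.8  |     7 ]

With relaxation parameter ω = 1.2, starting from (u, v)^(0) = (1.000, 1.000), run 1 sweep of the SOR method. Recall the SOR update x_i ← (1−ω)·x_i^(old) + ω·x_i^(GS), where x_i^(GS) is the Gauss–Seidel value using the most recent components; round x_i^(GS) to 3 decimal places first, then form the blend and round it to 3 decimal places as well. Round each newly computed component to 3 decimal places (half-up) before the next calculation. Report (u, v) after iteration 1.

Iteration 1:
  u: GS value = (-1 - (2)·1.000) / (-3) = 1.000;  u ← (1−ω)·1.000 + ω·1.000 = 1.000
  v: GS value = (7 - (-3.8)·1.000) / (5.8) = 1.862;  v ← (1−ω)·1.000 + ω·1.862 = 2.034

(1.000, 2.034)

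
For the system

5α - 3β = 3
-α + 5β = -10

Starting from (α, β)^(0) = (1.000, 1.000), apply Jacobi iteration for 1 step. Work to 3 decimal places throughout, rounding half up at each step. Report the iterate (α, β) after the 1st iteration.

Iteration 1:
  α = (3 - (-3)·1.000) / (5) = 1.200
  β = (-10 - (-1)·1.000) / (5) = -1.800

(1.200, -1.800)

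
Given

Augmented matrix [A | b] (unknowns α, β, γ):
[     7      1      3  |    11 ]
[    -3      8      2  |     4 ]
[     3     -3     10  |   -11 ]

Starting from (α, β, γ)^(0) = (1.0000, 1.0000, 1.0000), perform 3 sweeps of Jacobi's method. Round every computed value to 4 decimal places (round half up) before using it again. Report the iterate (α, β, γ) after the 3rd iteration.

Iteration 1:
  α = (11 - (1)·1.0000 - (3)·1.0000) / (7) = 1.0000
  β = (4 - (-3)·1.0000 - (2)·1.0000) / (8) = 0.6250
  γ = (-11 - (3)·1.0000 - (-3)·1.0000) / (10) = -1.1000
Iteration 2:
  α = (11 - (1)·0.6250 - (3)·-1.1000) / (7) = 1.9536
  β = (4 - (-3)·1.0000 - (2)·-1.1000) / (8) = 1.1500
  γ = (-11 - (3)·1.0000 - (-3)·0.6250) / (10) = -1.2125
Iteration 3:
  α = (11 - (1)·1.1500 - (3)·-1.2125) / (7) = 1.9268
  β = (4 - (-3)·1.9536 - (2)·-1.2125) / (8) = 1.5357
  γ = (-11 - (3)·1.9536 - (-3)·1.1500) / (10) = -1.3411

(1.9268, 1.5357, -1.3411)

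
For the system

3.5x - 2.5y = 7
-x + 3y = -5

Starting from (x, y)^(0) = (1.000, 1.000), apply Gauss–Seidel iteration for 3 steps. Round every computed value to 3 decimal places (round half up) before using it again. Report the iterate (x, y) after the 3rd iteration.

Iteration 1:
  x = (7 - (-2.5)·1.000) / (3.5) = 2.714
  y = (-5 - (-1)·2.714) / (3) = -0.762
Iteration 2:
  x = (7 - (-2.5)·-0.762) / (3.5) = 1.456
  y = (-5 - (-1)·1.456) / (3) = -1.181
Iteration 3:
  x = (7 - (-2.5)·-1.181) / (3.5) = 1.156
  y = (-5 - (-1)·1.156) / (3) = -1.281

(1.156, -1.281)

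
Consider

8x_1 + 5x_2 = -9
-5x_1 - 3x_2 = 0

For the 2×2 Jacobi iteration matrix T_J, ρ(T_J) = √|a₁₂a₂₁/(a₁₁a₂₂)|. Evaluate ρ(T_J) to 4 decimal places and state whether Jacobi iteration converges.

1.0206

a₁₂a₂₁/(a₁₁a₂₂) = (5)·(-5) / ((8)·(-3)) = 1.041667
ρ = √|1.041667| = √1.041667 = 1.0206
ρ > 1, so Jacobi diverges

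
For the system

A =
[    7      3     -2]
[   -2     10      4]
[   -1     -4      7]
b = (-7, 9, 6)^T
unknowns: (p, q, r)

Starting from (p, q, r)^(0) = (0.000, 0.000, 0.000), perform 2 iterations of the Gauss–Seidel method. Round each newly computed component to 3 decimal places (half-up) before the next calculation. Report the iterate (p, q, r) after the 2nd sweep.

(-0.982, 0.258, 0.864)

Iteration 1:
  p = (-7 - (3)·0.000 - (-2)·0.000) / (7) = -1.000
  q = (9 - (-2)·-1.000 - (4)·0.000) / (10) = 0.700
  r = (6 - (-1)·-1.000 - (-4)·0.700) / (7) = 1.114
Iteration 2:
  p = (-7 - (3)·0.700 - (-2)·1.114) / (7) = -0.982
  q = (9 - (-2)·-0.982 - (4)·1.114) / (10) = 0.258
  r = (6 - (-1)·-0.982 - (-4)·0.258) / (7) = 0.864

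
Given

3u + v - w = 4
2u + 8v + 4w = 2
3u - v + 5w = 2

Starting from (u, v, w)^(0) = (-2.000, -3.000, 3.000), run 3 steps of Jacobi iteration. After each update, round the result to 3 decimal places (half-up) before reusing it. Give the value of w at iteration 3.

Iteration 1:
  u = (4 - (1)·-3.000 - (-1)·3.000) / (3) = 3.333
  v = (2 - (2)·-2.000 - (4)·3.000) / (8) = -0.750
  w = (2 - (3)·-2.000 - (-1)·-3.000) / (5) = 1.000
Iteration 2:
  u = (4 - (1)·-0.750 - (-1)·1.000) / (3) = 1.917
  v = (2 - (2)·3.333 - (4)·1.000) / (8) = -1.083
  w = (2 - (3)·3.333 - (-1)·-0.750) / (5) = -1.750
Iteration 3:
  u = (4 - (1)·-1.083 - (-1)·-1.750) / (3) = 1.111
  v = (2 - (2)·1.917 - (4)·-1.750) / (8) = 0.646
  w = (2 - (3)·1.917 - (-1)·-1.083) / (5) = -0.967

-0.967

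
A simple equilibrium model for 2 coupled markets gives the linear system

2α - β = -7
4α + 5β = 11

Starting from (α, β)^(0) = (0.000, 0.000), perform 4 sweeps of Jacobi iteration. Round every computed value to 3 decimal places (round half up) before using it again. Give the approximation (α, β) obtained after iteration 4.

Iteration 1:
  α = (-7 - (-1)·0.000) / (2) = -3.500
  β = (11 - (4)·0.000) / (5) = 2.200
Iteration 2:
  α = (-7 - (-1)·2.200) / (2) = -2.400
  β = (11 - (4)·-3.500) / (5) = 5.000
Iteration 3:
  α = (-7 - (-1)·5.000) / (2) = -1.000
  β = (11 - (4)·-2.400) / (5) = 4.120
Iteration 4:
  α = (-7 - (-1)·4.120) / (2) = -1.440
  β = (11 - (4)·-1.000) / (5) = 3.000

(-1.440, 3.000)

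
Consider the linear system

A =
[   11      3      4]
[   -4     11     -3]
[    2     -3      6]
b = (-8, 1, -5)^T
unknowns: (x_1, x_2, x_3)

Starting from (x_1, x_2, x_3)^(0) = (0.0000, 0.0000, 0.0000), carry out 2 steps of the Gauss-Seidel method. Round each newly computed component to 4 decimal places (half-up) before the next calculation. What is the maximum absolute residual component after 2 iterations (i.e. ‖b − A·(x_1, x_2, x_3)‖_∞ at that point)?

0.7817

Iteration 1:
  x_1 = (-8 - (3)·0.0000 - (4)·0.0000) / (11) = -0.7273
  x_2 = (1 - (-4)·-0.7273 - (-3)·0.0000) / (11) = -0.1736
  x_3 = (-5 - (2)·-0.7273 - (-3)·-0.1736) / (6) = -0.6777
Iteration 2:
  x_1 = (-8 - (3)·-0.1736 - (4)·-0.6777) / (11) = -0.4335
  x_2 = (1 - (-4)·-0.4335 - (-3)·-0.6777) / (11) = -0.2516
  x_3 = (-5 - (2)·-0.4335 - (-3)·-0.2516) / (6) = -0.8146
Residual b − A·x = (0.7817, -0.4102, -0.0002); ∞-norm = 0.7817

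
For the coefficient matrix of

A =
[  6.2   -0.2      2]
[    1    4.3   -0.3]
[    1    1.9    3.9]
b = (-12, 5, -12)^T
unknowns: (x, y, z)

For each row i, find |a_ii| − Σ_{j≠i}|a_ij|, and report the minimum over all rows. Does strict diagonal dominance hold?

row 1: |6.2| − (0.2+2) = 4
row 2: |4.3| − (1+0.3) = 3
row 3: |3.9| − (1+1.9) = 1
minimum over rows = 1 → strictly diagonally dominant (convergence guaranteed)

1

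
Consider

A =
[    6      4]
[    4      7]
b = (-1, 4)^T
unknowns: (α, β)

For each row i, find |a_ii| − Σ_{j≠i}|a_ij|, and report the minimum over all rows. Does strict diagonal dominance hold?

row 1: |6| − (4) = 2
row 2: |7| − (4) = 3
minimum over rows = 2 → strictly diagonally dominant (convergence guaranteed)

2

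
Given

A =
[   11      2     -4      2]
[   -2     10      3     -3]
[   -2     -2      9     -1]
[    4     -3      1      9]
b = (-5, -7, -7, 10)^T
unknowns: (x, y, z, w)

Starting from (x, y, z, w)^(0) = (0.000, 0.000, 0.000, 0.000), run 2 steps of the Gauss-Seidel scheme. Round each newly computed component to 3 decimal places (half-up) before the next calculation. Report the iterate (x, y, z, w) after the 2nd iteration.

Iteration 1:
  x = (-5 - (2)·0.000 - (-4)·0.000 - (2)·0.000) / (11) = -0.455
  y = (-7 - (-2)·-0.455 - (3)·0.000 - (-3)·0.000) / (10) = -0.791
  z = (-7 - (-2)·-0.455 - (-2)·-0.791 - (-1)·0.000) / (9) = -1.055
  w = (10 - (4)·-0.455 - (-3)·-0.791 - (1)·-1.055) / (9) = 1.167
Iteration 2:
  x = (-5 - (2)·-0.791 - (-4)·-1.055 - (2)·1.167) / (11) = -0.907
  y = (-7 - (-2)·-0.907 - (3)·-1.055 - (-3)·1.167) / (10) = -0.215
  z = (-7 - (-2)·-0.907 - (-2)·-0.215 - (-1)·1.167) / (9) = -0.897
  w = (10 - (4)·-0.907 - (-3)·-0.215 - (1)·-0.897) / (9) = 1.542

(-0.907, -0.215, -0.897, 1.542)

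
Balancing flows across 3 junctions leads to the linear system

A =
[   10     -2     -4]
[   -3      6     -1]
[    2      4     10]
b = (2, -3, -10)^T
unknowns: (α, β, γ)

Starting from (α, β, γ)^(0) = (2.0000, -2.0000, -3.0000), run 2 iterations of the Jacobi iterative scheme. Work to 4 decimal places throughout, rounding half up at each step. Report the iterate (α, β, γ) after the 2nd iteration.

Iteration 1:
  α = (2 - (-2)·-2.0000 - (-4)·-3.0000) / (10) = -1.4000
  β = (-3 - (-3)·2.0000 - (-1)·-3.0000) / (6) = 0.0000
  γ = (-10 - (2)·2.0000 - (4)·-2.0000) / (10) = -0.6000
Iteration 2:
  α = (2 - (-2)·0.0000 - (-4)·-0.6000) / (10) = -0.0400
  β = (-3 - (-3)·-1.4000 - (-1)·-0.6000) / (6) = -1.3000
  γ = (-10 - (2)·-1.4000 - (4)·0.0000) / (10) = -0.7200

(-0.0400, -1.3000, -0.7200)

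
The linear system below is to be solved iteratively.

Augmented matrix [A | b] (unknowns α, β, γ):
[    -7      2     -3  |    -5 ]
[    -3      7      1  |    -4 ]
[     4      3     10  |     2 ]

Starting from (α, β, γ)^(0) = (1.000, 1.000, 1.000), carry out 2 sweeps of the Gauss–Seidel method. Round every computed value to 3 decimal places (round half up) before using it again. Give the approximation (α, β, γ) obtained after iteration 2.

Iteration 1:
  α = (-5 - (2)·1.000 - (-3)·1.000) / (-7) = 0.571
  β = (-4 - (-3)·0.571 - (1)·1.000) / (7) = -0.470
  γ = (2 - (4)·0.571 - (3)·-0.470) / (10) = 0.113
Iteration 2:
  α = (-5 - (2)·-0.470 - (-3)·0.113) / (-7) = 0.532
  β = (-4 - (-3)·0.532 - (1)·0.113) / (7) = -0.360
  γ = (2 - (4)·0.532 - (3)·-0.360) / (10) = 0.095

(0.532, -0.360, 0.095)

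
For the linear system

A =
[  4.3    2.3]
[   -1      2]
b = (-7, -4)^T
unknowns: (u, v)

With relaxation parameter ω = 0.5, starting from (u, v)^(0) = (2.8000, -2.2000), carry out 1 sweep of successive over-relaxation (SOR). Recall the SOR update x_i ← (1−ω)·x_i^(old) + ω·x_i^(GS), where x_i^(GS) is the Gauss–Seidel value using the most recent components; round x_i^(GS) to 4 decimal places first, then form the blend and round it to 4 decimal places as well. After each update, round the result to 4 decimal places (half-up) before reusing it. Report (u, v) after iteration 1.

(1.1744, -1.8064)

Iteration 1:
  u: GS value = (-7 - (2.3)·-2.2000) / (4.3) = -0.4512;  u ← (1−ω)·2.8000 + ω·-0.4512 = 1.1744
  v: GS value = (-4 - (-1)·1.1744) / (2) = -1.4128;  v ← (1−ω)·-2.2000 + ω·-1.4128 = -1.8064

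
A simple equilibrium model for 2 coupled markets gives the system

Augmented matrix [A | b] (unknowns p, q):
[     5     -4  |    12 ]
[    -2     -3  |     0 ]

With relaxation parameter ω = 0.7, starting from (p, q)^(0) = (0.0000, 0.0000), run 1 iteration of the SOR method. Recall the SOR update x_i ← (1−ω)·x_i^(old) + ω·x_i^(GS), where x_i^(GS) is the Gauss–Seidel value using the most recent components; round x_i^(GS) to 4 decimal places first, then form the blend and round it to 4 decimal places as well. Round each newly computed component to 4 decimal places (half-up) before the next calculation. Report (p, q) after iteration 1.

(1.6800, -0.7840)

Iteration 1:
  p: GS value = (12 - (-4)·0.0000) / (5) = 2.4000;  p ← (1−ω)·0.0000 + ω·2.4000 = 1.6800
  q: GS value = (0 - (-2)·1.6800) / (-3) = -1.1200;  q ← (1−ω)·0.0000 + ω·-1.1200 = -0.7840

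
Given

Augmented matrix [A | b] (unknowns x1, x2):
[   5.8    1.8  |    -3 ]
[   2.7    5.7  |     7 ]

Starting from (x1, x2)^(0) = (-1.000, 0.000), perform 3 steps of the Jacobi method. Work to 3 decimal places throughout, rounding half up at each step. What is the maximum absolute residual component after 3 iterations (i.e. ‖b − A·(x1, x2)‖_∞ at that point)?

0.452

Iteration 1:
  x1 = (-3 - (1.8)·0.000) / (5.8) = -0.517
  x2 = (7 - (2.7)·-1.000) / (5.7) = 1.702
Iteration 2:
  x1 = (-3 - (1.8)·1.702) / (5.8) = -1.045
  x2 = (7 - (2.7)·-0.517) / (5.7) = 1.473
Iteration 3:
  x1 = (-3 - (1.8)·1.473) / (5.8) = -0.974
  x2 = (7 - (2.7)·-1.045) / (5.7) = 1.723
Residual b − A·x = (-0.452, -0.191); ∞-norm = 0.452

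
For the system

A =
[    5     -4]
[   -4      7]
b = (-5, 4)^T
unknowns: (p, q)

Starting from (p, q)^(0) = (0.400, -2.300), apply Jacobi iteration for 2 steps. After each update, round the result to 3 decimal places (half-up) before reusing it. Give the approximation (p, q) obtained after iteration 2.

Iteration 1:
  p = (-5 - (-4)·-2.300) / (5) = -2.840
  q = (4 - (-4)·0.400) / (7) = 0.800
Iteration 2:
  p = (-5 - (-4)·0.800) / (5) = -0.360
  q = (4 - (-4)·-2.840) / (7) = -1.051

(-0.360, -1.051)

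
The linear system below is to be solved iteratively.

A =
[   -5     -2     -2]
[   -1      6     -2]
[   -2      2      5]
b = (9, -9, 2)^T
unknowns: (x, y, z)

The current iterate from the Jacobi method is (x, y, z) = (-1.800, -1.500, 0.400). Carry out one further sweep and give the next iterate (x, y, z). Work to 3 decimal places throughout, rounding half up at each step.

(-1.360, -1.667, 0.280)

One sweep:
  x = (9 - (-2)·-1.500 - (-2)·0.400) / (-5) = -1.360
  y = (-9 - (-1)·-1.800 - (-2)·0.400) / (6) = -1.667
  z = (2 - (-2)·-1.800 - (2)·-1.500) / (5) = 0.280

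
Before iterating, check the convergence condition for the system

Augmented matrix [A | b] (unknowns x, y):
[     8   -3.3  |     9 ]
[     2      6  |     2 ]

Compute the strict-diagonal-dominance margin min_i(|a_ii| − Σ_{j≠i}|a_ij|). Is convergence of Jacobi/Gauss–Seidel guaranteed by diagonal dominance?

row 1: |8| − (3.3) = 4.7
row 2: |6| − (2) = 4
minimum over rows = 4 → strictly diagonally dominant (convergence guaranteed)

4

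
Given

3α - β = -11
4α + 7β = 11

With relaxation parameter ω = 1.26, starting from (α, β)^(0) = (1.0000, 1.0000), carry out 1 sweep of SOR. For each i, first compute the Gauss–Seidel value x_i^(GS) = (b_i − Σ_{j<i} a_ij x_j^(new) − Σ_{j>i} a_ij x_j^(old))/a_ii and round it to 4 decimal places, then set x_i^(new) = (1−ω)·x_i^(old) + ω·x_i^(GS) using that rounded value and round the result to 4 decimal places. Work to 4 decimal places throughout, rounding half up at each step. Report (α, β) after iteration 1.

Iteration 1:
  α: GS value = (-11 - (-1)·1.0000) / (3) = -3.3333;  α ← (1−ω)·1.0000 + ω·-3.3333 = -4.4600
  β: GS value = (11 - (4)·-4.4600) / (7) = 4.1200;  β ← (1−ω)·1.0000 + ω·4.1200 = 4.9312

(-4.4600, 4.9312)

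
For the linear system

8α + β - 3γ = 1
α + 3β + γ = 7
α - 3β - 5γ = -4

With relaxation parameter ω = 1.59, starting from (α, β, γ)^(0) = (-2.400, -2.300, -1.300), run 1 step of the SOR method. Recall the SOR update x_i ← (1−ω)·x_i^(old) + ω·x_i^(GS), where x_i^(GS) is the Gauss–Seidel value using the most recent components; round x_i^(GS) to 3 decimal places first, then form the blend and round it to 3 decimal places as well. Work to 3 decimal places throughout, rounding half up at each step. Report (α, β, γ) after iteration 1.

(1.297, 5.068, -2.383)

Iteration 1:
  α: GS value = (1 - (1)·-2.300 - (-3)·-1.300) / (8) = -0.075;  α ← (1−ω)·-2.400 + ω·-0.075 = 1.297
  β: GS value = (7 - (1)·1.297 - (1)·-1.300) / (3) = 2.334;  β ← (1−ω)·-2.300 + ω·2.334 = 5.068
  γ: GS value = (-4 - (1)·1.297 - (-3)·5.068) / (-5) = -1.981;  γ ← (1−ω)·-1.300 + ω·-1.981 = -2.383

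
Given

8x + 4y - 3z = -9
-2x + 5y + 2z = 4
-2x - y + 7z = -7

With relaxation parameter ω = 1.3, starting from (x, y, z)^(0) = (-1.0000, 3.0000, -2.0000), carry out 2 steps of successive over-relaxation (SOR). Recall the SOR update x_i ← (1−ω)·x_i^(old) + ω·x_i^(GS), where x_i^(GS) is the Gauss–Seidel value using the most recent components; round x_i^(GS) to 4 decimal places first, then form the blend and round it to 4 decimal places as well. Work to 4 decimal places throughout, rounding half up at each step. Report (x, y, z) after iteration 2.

(-0.7886, 2.1584, -0.4740)

Iteration 1:
  x: GS value = (-9 - (4)·3.0000 - (-3)·-2.0000) / (8) = -3.3750;  x ← (1−ω)·-1.0000 + ω·-3.3750 = -4.0875
  y: GS value = (4 - (-2)·-4.0875 - (2)·-2.0000) / (5) = -0.0350;  y ← (1−ω)·3.0000 + ω·-0.0350 = -0.9455
  z: GS value = (-7 - (-2)·-4.0875 - (-1)·-0.9455) / (7) = -2.3029;  z ← (1−ω)·-2.0000 + ω·-2.3029 = -2.3938
Iteration 2:
  x: GS value = (-9 - (4)·-0.9455 - (-3)·-2.3938) / (8) = -1.5499;  x ← (1−ω)·-4.0875 + ω·-1.5499 = -0.7886
  y: GS value = (4 - (-2)·-0.7886 - (2)·-2.3938) / (5) = 1.4421;  y ← (1−ω)·-0.9455 + ω·1.4421 = 2.1584
  z: GS value = (-7 - (-2)·-0.7886 - (-1)·2.1584) / (7) = -0.9170;  z ← (1−ω)·-2.3938 + ω·-0.9170 = -0.4740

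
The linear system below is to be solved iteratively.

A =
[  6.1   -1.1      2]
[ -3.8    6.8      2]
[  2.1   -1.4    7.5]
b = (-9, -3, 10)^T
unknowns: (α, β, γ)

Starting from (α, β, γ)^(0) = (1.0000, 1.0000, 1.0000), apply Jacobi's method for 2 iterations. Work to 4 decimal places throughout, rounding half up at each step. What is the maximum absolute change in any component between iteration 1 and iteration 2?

1.5364

Iteration 1:
  α = (-9 - (-1.1)·1.0000 - (2)·1.0000) / (6.1) = -1.6230
  β = (-3 - (-3.8)·1.0000 - (2)·1.0000) / (6.8) = -0.1765
  γ = (10 - (2.1)·1.0000 - (-1.4)·1.0000) / (7.5) = 1.2400
Iteration 2:
  α = (-9 - (-1.1)·-0.1765 - (2)·1.2400) / (6.1) = -1.9138
  β = (-3 - (-3.8)·-1.6230 - (2)·1.2400) / (6.8) = -1.7129
  γ = (10 - (2.1)·-1.6230 - (-1.4)·-0.1765) / (7.5) = 1.7548
Change: (-0.2908, -1.5364, 0.5148) → max |·| = 1.5364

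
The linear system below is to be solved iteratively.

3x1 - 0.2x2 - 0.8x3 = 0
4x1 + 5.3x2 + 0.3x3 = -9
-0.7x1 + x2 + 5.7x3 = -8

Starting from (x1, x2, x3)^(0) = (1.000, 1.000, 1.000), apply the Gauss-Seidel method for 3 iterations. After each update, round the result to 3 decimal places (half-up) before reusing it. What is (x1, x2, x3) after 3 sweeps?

Iteration 1:
  x1 = (0 - (-0.2)·1.000 - (-0.8)·1.000) / (3) = 0.333
  x2 = (-9 - (4)·0.333 - (0.3)·1.000) / (5.3) = -2.006
  x3 = (-8 - (-0.7)·0.333 - (1)·-2.006) / (5.7) = -1.011
Iteration 2:
  x1 = (0 - (-0.2)·-2.006 - (-0.8)·-1.011) / (3) = -0.403
  x2 = (-9 - (4)·-0.403 - (0.3)·-1.011) / (5.3) = -1.337
  x3 = (-8 - (-0.7)·-0.403 - (1)·-1.337) / (5.7) = -1.218
Iteration 3:
  x1 = (0 - (-0.2)·-1.337 - (-0.8)·-1.218) / (3) = -0.414
  x2 = (-9 - (4)·-0.414 - (0.3)·-1.218) / (5.3) = -1.317
  x3 = (-8 - (-0.7)·-0.414 - (1)·-1.317) / (5.7) = -1.223

(-0.414, -1.317, -1.223)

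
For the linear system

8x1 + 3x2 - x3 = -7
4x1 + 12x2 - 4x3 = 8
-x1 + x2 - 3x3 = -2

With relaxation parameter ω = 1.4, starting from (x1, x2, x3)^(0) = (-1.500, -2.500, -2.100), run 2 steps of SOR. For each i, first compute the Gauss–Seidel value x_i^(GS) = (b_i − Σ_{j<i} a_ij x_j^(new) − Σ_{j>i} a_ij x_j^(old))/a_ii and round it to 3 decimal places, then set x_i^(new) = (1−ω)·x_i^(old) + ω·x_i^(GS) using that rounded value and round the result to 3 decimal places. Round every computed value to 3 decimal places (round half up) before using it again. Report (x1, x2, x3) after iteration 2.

Iteration 1:
  x1: GS value = (-7 - (3)·-2.500 - (-1)·-2.100) / (8) = -0.200;  x1 ← (1−ω)·-1.500 + ω·-0.200 = 0.320
  x2: GS value = (8 - (4)·0.320 - (-4)·-2.100) / (12) = -0.140;  x2 ← (1−ω)·-2.500 + ω·-0.140 = 0.804
  x3: GS value = (-2 - (-1)·0.320 - (1)·0.804) / (-3) = 0.828;  x3 ← (1−ω)·-2.100 + ω·0.828 = 1.999
Iteration 2:
  x1: GS value = (-7 - (3)·0.804 - (-1)·1.999) / (8) = -0.927;  x1 ← (1−ω)·0.320 + ω·-0.927 = -1.426
  x2: GS value = (8 - (4)·-1.426 - (-4)·1.999) / (12) = 1.808;  x2 ← (1−ω)·0.804 + ω·1.808 = 2.210
  x3: GS value = (-2 - (-1)·-1.426 - (1)·2.210) / (-3) = 1.879;  x3 ← (1−ω)·1.999 + ω·1.879 = 1.831

(-1.426, 2.210, 1.831)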